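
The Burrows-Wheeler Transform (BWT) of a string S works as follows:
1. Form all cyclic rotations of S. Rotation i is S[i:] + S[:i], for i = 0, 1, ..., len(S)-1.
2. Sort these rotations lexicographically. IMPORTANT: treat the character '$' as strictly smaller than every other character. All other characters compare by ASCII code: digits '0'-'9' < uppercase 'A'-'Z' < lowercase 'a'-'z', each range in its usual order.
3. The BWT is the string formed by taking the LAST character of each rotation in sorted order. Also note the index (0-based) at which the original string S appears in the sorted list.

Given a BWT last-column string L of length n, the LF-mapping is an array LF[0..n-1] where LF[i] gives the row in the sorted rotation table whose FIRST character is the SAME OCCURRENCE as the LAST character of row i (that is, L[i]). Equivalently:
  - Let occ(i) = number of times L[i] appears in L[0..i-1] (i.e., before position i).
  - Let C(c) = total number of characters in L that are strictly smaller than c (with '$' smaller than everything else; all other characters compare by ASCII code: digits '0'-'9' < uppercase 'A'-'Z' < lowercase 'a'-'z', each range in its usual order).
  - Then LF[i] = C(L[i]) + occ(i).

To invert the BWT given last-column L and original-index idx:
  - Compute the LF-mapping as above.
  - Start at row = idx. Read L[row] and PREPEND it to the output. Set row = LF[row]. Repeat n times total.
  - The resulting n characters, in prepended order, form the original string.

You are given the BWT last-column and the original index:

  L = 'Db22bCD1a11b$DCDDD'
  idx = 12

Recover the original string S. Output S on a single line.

LF mapping: 8 15 4 5 16 6 9 1 14 2 3 17 0 10 7 11 12 13
Walk LF starting at row 12, prepending L[row]:
  step 1: row=12, L[12]='$', prepend. Next row=LF[12]=0
  step 2: row=0, L[0]='D', prepend. Next row=LF[0]=8
  step 3: row=8, L[8]='a', prepend. Next row=LF[8]=14
  step 4: row=14, L[14]='C', prepend. Next row=LF[14]=7
  step 5: row=7, L[7]='1', prepend. Next row=LF[7]=1
  step 6: row=1, L[1]='b', prepend. Next row=LF[1]=15
  step 7: row=15, L[15]='D', prepend. Next row=LF[15]=11
  step 8: row=11, L[11]='b', prepend. Next row=LF[11]=17
  step 9: row=17, L[17]='D', prepend. Next row=LF[17]=13
  step 10: row=13, L[13]='D', prepend. Next row=LF[13]=10
  step 11: row=10, L[10]='1', prepend. Next row=LF[10]=3
  step 12: row=3, L[3]='2', prepend. Next row=LF[3]=5
  step 13: row=5, L[5]='C', prepend. Next row=LF[5]=6
  step 14: row=6, L[6]='D', prepend. Next row=LF[6]=9
  step 15: row=9, L[9]='1', prepend. Next row=LF[9]=2
  step 16: row=2, L[2]='2', prepend. Next row=LF[2]=4
  step 17: row=4, L[4]='b', prepend. Next row=LF[4]=16
  step 18: row=16, L[16]='D', prepend. Next row=LF[16]=12
Reversed output: Db21DC21DDbDb1CaD$

Answer: Db21DC21DDbDb1CaD$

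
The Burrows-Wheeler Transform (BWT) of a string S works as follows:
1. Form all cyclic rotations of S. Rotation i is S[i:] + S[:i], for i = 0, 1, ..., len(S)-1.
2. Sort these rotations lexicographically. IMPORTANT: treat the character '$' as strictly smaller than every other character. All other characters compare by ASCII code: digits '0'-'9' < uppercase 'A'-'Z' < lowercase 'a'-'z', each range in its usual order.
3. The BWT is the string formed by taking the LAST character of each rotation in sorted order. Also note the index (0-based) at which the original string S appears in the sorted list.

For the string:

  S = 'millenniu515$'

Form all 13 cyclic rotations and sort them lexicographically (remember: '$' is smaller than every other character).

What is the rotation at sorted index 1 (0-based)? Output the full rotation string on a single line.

Answer: 15$millenniu5

Derivation:
All 13 rotations (rotation i = S[i:]+S[:i]):
  rot[0] = millenniu515$
  rot[1] = illenniu515$m
  rot[2] = llenniu515$mi
  rot[3] = lenniu515$mil
  rot[4] = enniu515$mill
  rot[5] = nniu515$mille
  rot[6] = niu515$millen
  rot[7] = iu515$millenn
  rot[8] = u515$millenni
  rot[9] = 515$millenniu
  rot[10] = 15$millenniu5
  rot[11] = 5$millenniu51
  rot[12] = $millenniu515
Sorted (with $ < everything):
  sorted[0] = $millenniu515
  sorted[1] = 15$millenniu5
  sorted[2] = 5$millenniu51
  sorted[3] = 515$millenniu
  sorted[4] = enniu515$mill
  sorted[5] = illenniu515$m
  sorted[6] = iu515$millenn
  sorted[7] = lenniu515$mil
  sorted[8] = llenniu515$mi
  sorted[9] = millenniu515$
  sorted[10] = niu515$millen
  sorted[11] = nniu515$mille
  sorted[12] = u515$millenni
sorted[1] = 15$millenniu5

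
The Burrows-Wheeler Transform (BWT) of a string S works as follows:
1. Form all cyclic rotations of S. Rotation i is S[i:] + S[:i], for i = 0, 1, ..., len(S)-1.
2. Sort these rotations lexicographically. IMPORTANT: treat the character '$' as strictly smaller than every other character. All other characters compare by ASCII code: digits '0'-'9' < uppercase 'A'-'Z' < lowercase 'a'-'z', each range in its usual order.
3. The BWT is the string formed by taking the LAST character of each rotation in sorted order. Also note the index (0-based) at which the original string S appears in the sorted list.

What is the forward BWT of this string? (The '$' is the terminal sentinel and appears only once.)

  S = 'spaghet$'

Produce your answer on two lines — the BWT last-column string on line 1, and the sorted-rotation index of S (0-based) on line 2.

All 8 rotations (rotation i = S[i:]+S[:i]):
  rot[0] = spaghet$
  rot[1] = paghet$s
  rot[2] = aghet$sp
  rot[3] = ghet$spa
  rot[4] = het$spag
  rot[5] = et$spagh
  rot[6] = t$spaghe
  rot[7] = $spaghet
Sorted (with $ < everything):
  sorted[0] = $spaghet  (last char: 't')
  sorted[1] = aghet$sp  (last char: 'p')
  sorted[2] = et$spagh  (last char: 'h')
  sorted[3] = ghet$spa  (last char: 'a')
  sorted[4] = het$spag  (last char: 'g')
  sorted[5] = paghet$s  (last char: 's')
  sorted[6] = spaghet$  (last char: '$')
  sorted[7] = t$spaghe  (last char: 'e')
Last column: tphags$e
Original string S is at sorted index 6

Answer: tphags$e
6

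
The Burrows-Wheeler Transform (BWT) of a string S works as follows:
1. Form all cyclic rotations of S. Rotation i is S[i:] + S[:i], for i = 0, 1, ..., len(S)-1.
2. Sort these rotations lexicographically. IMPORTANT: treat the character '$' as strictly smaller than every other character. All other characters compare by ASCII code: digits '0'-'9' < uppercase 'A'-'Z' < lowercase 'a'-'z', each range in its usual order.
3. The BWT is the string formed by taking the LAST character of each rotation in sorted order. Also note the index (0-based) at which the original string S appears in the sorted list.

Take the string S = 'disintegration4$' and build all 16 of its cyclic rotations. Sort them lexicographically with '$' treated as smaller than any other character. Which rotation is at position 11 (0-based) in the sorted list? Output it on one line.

All 16 rotations (rotation i = S[i:]+S[:i]):
  rot[0] = disintegration4$
  rot[1] = isintegration4$d
  rot[2] = sintegration4$di
  rot[3] = integration4$dis
  rot[4] = ntegration4$disi
  rot[5] = tegration4$disin
  rot[6] = egration4$disint
  rot[7] = gration4$disinte
  rot[8] = ration4$disinteg
  rot[9] = ation4$disintegr
  rot[10] = tion4$disintegra
  rot[11] = ion4$disintegrat
  rot[12] = on4$disintegrati
  rot[13] = n4$disintegratio
  rot[14] = 4$disintegration
  rot[15] = $disintegration4
Sorted (with $ < everything):
  sorted[0] = $disintegration4
  sorted[1] = 4$disintegration
  sorted[2] = ation4$disintegr
  sorted[3] = disintegration4$
  sorted[4] = egration4$disint
  sorted[5] = gration4$disinte
  sorted[6] = integration4$dis
  sorted[7] = ion4$disintegrat
  sorted[8] = isintegration4$d
  sorted[9] = n4$disintegratio
  sorted[10] = ntegration4$disi
  sorted[11] = on4$disintegrati
  sorted[12] = ration4$disinteg
  sorted[13] = sintegration4$di
  sorted[14] = tegration4$disin
  sorted[15] = tion4$disintegra
sorted[11] = on4$disintegrati

Answer: on4$disintegrati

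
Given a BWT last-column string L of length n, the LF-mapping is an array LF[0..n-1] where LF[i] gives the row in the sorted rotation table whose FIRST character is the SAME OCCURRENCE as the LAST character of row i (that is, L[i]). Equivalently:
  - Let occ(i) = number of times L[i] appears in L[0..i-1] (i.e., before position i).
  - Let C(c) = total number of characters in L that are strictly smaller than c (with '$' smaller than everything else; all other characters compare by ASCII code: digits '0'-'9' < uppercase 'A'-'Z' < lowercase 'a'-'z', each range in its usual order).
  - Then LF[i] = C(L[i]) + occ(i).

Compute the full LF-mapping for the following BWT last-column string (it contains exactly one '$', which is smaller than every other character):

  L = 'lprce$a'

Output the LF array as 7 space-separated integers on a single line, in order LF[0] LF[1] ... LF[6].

Answer: 4 5 6 2 3 0 1

Derivation:
Char counts: '$':1, 'a':1, 'c':1, 'e':1, 'l':1, 'p':1, 'r':1
C (first-col start): C('$')=0, C('a')=1, C('c')=2, C('e')=3, C('l')=4, C('p')=5, C('r')=6
L[0]='l': occ=0, LF[0]=C('l')+0=4+0=4
L[1]='p': occ=0, LF[1]=C('p')+0=5+0=5
L[2]='r': occ=0, LF[2]=C('r')+0=6+0=6
L[3]='c': occ=0, LF[3]=C('c')+0=2+0=2
L[4]='e': occ=0, LF[4]=C('e')+0=3+0=3
L[5]='$': occ=0, LF[5]=C('$')+0=0+0=0
L[6]='a': occ=0, LF[6]=C('a')+0=1+0=1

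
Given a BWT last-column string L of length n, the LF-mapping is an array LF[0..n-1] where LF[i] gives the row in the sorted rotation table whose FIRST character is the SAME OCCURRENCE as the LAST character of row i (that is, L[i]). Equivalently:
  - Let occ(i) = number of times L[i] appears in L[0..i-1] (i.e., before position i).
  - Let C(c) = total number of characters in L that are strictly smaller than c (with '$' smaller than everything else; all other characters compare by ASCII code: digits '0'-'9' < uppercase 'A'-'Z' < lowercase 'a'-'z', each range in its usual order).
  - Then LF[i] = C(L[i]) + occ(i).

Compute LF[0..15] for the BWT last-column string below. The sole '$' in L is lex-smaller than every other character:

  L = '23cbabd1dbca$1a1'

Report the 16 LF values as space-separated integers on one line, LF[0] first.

Char counts: '$':1, '1':3, '2':1, '3':1, 'a':3, 'b':3, 'c':2, 'd':2
C (first-col start): C('$')=0, C('1')=1, C('2')=4, C('3')=5, C('a')=6, C('b')=9, C('c')=12, C('d')=14
L[0]='2': occ=0, LF[0]=C('2')+0=4+0=4
L[1]='3': occ=0, LF[1]=C('3')+0=5+0=5
L[2]='c': occ=0, LF[2]=C('c')+0=12+0=12
L[3]='b': occ=0, LF[3]=C('b')+0=9+0=9
L[4]='a': occ=0, LF[4]=C('a')+0=6+0=6
L[5]='b': occ=1, LF[5]=C('b')+1=9+1=10
L[6]='d': occ=0, LF[6]=C('d')+0=14+0=14
L[7]='1': occ=0, LF[7]=C('1')+0=1+0=1
L[8]='d': occ=1, LF[8]=C('d')+1=14+1=15
L[9]='b': occ=2, LF[9]=C('b')+2=9+2=11
L[10]='c': occ=1, LF[10]=C('c')+1=12+1=13
L[11]='a': occ=1, LF[11]=C('a')+1=6+1=7
L[12]='$': occ=0, LF[12]=C('$')+0=0+0=0
L[13]='1': occ=1, LF[13]=C('1')+1=1+1=2
L[14]='a': occ=2, LF[14]=C('a')+2=6+2=8
L[15]='1': occ=2, LF[15]=C('1')+2=1+2=3

Answer: 4 5 12 9 6 10 14 1 15 11 13 7 0 2 8 3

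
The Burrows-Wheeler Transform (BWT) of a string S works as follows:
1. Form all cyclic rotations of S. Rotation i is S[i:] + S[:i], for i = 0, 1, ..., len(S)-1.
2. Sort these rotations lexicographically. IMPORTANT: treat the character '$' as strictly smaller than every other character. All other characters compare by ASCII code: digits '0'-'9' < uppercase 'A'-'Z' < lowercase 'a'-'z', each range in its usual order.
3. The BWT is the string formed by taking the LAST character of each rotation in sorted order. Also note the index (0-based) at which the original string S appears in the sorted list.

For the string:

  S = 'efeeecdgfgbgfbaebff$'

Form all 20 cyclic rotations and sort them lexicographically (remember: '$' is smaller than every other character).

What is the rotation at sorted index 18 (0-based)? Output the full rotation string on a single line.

All 20 rotations (rotation i = S[i:]+S[:i]):
  rot[0] = efeeecdgfgbgfbaebff$
  rot[1] = feeecdgfgbgfbaebff$e
  rot[2] = eeecdgfgbgfbaebff$ef
  rot[3] = eecdgfgbgfbaebff$efe
  rot[4] = ecdgfgbgfbaebff$efee
  rot[5] = cdgfgbgfbaebff$efeee
  rot[6] = dgfgbgfbaebff$efeeec
  rot[7] = gfgbgfbaebff$efeeecd
  rot[8] = fgbgfbaebff$efeeecdg
  rot[9] = gbgfbaebff$efeeecdgf
  rot[10] = bgfbaebff$efeeecdgfg
  rot[11] = gfbaebff$efeeecdgfgb
  rot[12] = fbaebff$efeeecdgfgbg
  rot[13] = baebff$efeeecdgfgbgf
  rot[14] = aebff$efeeecdgfgbgfb
  rot[15] = ebff$efeeecdgfgbgfba
  rot[16] = bff$efeeecdgfgbgfbae
  rot[17] = ff$efeeecdgfgbgfbaeb
  rot[18] = f$efeeecdgfgbgfbaebf
  rot[19] = $efeeecdgfgbgfbaebff
Sorted (with $ < everything):
  sorted[0] = $efeeecdgfgbgfbaebff
  sorted[1] = aebff$efeeecdgfgbgfb
  sorted[2] = baebff$efeeecdgfgbgf
  sorted[3] = bff$efeeecdgfgbgfbae
  sorted[4] = bgfbaebff$efeeecdgfg
  sorted[5] = cdgfgbgfbaebff$efeee
  sorted[6] = dgfgbgfbaebff$efeeec
  sorted[7] = ebff$efeeecdgfgbgfba
  sorted[8] = ecdgfgbgfbaebff$efee
  sorted[9] = eecdgfgbgfbaebff$efe
  sorted[10] = eeecdgfgbgfbaebff$ef
  sorted[11] = efeeecdgfgbgfbaebff$
  sorted[12] = f$efeeecdgfgbgfbaebf
  sorted[13] = fbaebff$efeeecdgfgbg
  sorted[14] = feeecdgfgbgfbaebff$e
  sorted[15] = ff$efeeecdgfgbgfbaeb
  sorted[16] = fgbgfbaebff$efeeecdg
  sorted[17] = gbgfbaebff$efeeecdgf
  sorted[18] = gfbaebff$efeeecdgfgb
  sorted[19] = gfgbgfbaebff$efeeecd
sorted[18] = gfbaebff$efeeecdgfgb

Answer: gfbaebff$efeeecdgfgb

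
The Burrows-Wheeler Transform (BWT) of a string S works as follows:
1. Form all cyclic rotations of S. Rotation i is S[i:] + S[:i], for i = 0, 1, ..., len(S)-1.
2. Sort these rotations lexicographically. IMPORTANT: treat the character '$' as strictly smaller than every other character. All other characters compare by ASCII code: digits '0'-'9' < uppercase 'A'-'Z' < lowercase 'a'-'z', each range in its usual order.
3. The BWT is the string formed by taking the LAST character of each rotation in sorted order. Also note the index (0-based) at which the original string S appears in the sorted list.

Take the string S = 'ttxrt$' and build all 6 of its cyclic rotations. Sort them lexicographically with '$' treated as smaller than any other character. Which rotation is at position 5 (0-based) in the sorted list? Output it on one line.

Answer: xrt$tt

Derivation:
All 6 rotations (rotation i = S[i:]+S[:i]):
  rot[0] = ttxrt$
  rot[1] = txrt$t
  rot[2] = xrt$tt
  rot[3] = rt$ttx
  rot[4] = t$ttxr
  rot[5] = $ttxrt
Sorted (with $ < everything):
  sorted[0] = $ttxrt
  sorted[1] = rt$ttx
  sorted[2] = t$ttxr
  sorted[3] = ttxrt$
  sorted[4] = txrt$t
  sorted[5] = xrt$tt
sorted[5] = xrt$tt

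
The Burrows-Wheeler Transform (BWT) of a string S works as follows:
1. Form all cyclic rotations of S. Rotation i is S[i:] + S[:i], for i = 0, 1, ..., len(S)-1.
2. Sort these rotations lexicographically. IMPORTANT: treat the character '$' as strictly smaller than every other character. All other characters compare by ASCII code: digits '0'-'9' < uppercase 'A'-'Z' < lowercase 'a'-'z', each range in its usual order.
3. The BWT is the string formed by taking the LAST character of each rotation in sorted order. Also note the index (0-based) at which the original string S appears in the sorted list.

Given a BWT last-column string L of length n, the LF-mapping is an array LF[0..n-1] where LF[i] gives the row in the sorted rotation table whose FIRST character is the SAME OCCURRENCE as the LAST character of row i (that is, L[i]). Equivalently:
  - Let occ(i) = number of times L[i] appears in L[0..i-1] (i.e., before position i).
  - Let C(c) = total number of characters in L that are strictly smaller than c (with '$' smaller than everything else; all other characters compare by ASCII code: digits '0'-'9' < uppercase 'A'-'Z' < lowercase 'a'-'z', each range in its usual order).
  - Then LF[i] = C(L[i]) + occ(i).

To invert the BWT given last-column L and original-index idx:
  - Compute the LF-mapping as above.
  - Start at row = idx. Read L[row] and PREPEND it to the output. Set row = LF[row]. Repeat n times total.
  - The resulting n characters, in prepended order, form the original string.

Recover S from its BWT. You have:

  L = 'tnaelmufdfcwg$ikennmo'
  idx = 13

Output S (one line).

Answer: muffinacknowledgment$

Derivation:
LF mapping: 18 14 1 4 11 12 19 6 3 7 2 20 8 0 9 10 5 15 16 13 17
Walk LF starting at row 13, prepending L[row]:
  step 1: row=13, L[13]='$', prepend. Next row=LF[13]=0
  step 2: row=0, L[0]='t', prepend. Next row=LF[0]=18
  step 3: row=18, L[18]='n', prepend. Next row=LF[18]=16
  step 4: row=16, L[16]='e', prepend. Next row=LF[16]=5
  step 5: row=5, L[5]='m', prepend. Next row=LF[5]=12
  step 6: row=12, L[12]='g', prepend. Next row=LF[12]=8
  step 7: row=8, L[8]='d', prepend. Next row=LF[8]=3
  step 8: row=3, L[3]='e', prepend. Next row=LF[3]=4
  step 9: row=4, L[4]='l', prepend. Next row=LF[4]=11
  step 10: row=11, L[11]='w', prepend. Next row=LF[11]=20
  step 11: row=20, L[20]='o', prepend. Next row=LF[20]=17
  step 12: row=17, L[17]='n', prepend. Next row=LF[17]=15
  step 13: row=15, L[15]='k', prepend. Next row=LF[15]=10
  step 14: row=10, L[10]='c', prepend. Next row=LF[10]=2
  step 15: row=2, L[2]='a', prepend. Next row=LF[2]=1
  step 16: row=1, L[1]='n', prepend. Next row=LF[1]=14
  step 17: row=14, L[14]='i', prepend. Next row=LF[14]=9
  step 18: row=9, L[9]='f', prepend. Next row=LF[9]=7
  step 19: row=7, L[7]='f', prepend. Next row=LF[7]=6
  step 20: row=6, L[6]='u', prepend. Next row=LF[6]=19
  step 21: row=19, L[19]='m', prepend. Next row=LF[19]=13
Reversed output: muffinacknowledgment$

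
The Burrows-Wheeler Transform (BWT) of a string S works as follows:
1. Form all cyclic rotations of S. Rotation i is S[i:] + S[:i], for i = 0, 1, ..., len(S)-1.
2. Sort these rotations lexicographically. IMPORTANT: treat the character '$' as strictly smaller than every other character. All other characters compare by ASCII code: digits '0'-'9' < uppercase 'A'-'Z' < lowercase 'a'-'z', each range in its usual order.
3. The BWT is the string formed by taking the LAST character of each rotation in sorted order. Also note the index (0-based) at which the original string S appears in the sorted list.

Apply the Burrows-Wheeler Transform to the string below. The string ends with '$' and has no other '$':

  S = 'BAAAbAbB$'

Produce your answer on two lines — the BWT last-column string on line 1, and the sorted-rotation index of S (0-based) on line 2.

All 9 rotations (rotation i = S[i:]+S[:i]):
  rot[0] = BAAAbAbB$
  rot[1] = AAAbAbB$B
  rot[2] = AAbAbB$BA
  rot[3] = AbAbB$BAA
  rot[4] = bAbB$BAAA
  rot[5] = AbB$BAAAb
  rot[6] = bB$BAAAbA
  rot[7] = B$BAAAbAb
  rot[8] = $BAAAbAbB
Sorted (with $ < everything):
  sorted[0] = $BAAAbAbB  (last char: 'B')
  sorted[1] = AAAbAbB$B  (last char: 'B')
  sorted[2] = AAbAbB$BA  (last char: 'A')
  sorted[3] = AbAbB$BAA  (last char: 'A')
  sorted[4] = AbB$BAAAb  (last char: 'b')
  sorted[5] = B$BAAAbAb  (last char: 'b')
  sorted[6] = BAAAbAbB$  (last char: '$')
  sorted[7] = bAbB$BAAA  (last char: 'A')
  sorted[8] = bB$BAAAbA  (last char: 'A')
Last column: BBAAbb$AA
Original string S is at sorted index 6

Answer: BBAAbb$AA
6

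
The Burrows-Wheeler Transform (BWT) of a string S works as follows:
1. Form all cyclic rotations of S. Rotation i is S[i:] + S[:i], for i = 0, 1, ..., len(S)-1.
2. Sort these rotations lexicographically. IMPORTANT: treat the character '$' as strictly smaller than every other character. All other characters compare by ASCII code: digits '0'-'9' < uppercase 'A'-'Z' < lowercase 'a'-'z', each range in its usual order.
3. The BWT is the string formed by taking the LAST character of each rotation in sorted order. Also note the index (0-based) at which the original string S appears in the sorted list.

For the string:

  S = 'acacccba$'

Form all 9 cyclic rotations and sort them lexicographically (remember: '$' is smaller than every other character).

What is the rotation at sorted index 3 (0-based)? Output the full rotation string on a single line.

All 9 rotations (rotation i = S[i:]+S[:i]):
  rot[0] = acacccba$
  rot[1] = cacccba$a
  rot[2] = acccba$ac
  rot[3] = cccba$aca
  rot[4] = ccba$acac
  rot[5] = cba$acacc
  rot[6] = ba$acaccc
  rot[7] = a$acacccb
  rot[8] = $acacccba
Sorted (with $ < everything):
  sorted[0] = $acacccba
  sorted[1] = a$acacccb
  sorted[2] = acacccba$
  sorted[3] = acccba$ac
  sorted[4] = ba$acaccc
  sorted[5] = cacccba$a
  sorted[6] = cba$acacc
  sorted[7] = ccba$acac
  sorted[8] = cccba$aca
sorted[3] = acccba$ac

Answer: acccba$ac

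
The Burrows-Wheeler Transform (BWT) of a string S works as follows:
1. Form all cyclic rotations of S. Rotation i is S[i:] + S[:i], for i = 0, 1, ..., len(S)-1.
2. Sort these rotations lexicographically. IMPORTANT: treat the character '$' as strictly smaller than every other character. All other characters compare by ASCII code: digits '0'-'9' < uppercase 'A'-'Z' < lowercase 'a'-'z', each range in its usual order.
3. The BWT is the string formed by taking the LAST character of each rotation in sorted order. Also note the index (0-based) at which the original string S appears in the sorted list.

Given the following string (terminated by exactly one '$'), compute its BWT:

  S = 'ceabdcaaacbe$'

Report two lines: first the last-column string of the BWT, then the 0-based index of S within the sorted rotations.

All 13 rotations (rotation i = S[i:]+S[:i]):
  rot[0] = ceabdcaaacbe$
  rot[1] = eabdcaaacbe$c
  rot[2] = abdcaaacbe$ce
  rot[3] = bdcaaacbe$cea
  rot[4] = dcaaacbe$ceab
  rot[5] = caaacbe$ceabd
  rot[6] = aaacbe$ceabdc
  rot[7] = aacbe$ceabdca
  rot[8] = acbe$ceabdcaa
  rot[9] = cbe$ceabdcaaa
  rot[10] = be$ceabdcaaac
  rot[11] = e$ceabdcaaacb
  rot[12] = $ceabdcaaacbe
Sorted (with $ < everything):
  sorted[0] = $ceabdcaaacbe  (last char: 'e')
  sorted[1] = aaacbe$ceabdc  (last char: 'c')
  sorted[2] = aacbe$ceabdca  (last char: 'a')
  sorted[3] = abdcaaacbe$ce  (last char: 'e')
  sorted[4] = acbe$ceabdcaa  (last char: 'a')
  sorted[5] = bdcaaacbe$cea  (last char: 'a')
  sorted[6] = be$ceabdcaaac  (last char: 'c')
  sorted[7] = caaacbe$ceabd  (last char: 'd')
  sorted[8] = cbe$ceabdcaaa  (last char: 'a')
  sorted[9] = ceabdcaaacbe$  (last char: '$')
  sorted[10] = dcaaacbe$ceab  (last char: 'b')
  sorted[11] = e$ceabdcaaacb  (last char: 'b')
  sorted[12] = eabdcaaacbe$c  (last char: 'c')
Last column: ecaeaacda$bbc
Original string S is at sorted index 9

Answer: ecaeaacda$bbc
9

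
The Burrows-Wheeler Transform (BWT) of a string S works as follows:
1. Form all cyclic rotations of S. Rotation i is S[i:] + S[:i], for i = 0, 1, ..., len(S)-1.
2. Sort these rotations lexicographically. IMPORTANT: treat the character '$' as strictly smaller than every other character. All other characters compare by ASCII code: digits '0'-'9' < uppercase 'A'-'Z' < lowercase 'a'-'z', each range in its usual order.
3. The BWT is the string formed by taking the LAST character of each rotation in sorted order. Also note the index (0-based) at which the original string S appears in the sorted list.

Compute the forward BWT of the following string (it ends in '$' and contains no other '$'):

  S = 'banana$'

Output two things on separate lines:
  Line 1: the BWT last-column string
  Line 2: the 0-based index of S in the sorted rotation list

All 7 rotations (rotation i = S[i:]+S[:i]):
  rot[0] = banana$
  rot[1] = anana$b
  rot[2] = nana$ba
  rot[3] = ana$ban
  rot[4] = na$bana
  rot[5] = a$banan
  rot[6] = $banana
Sorted (with $ < everything):
  sorted[0] = $banana  (last char: 'a')
  sorted[1] = a$banan  (last char: 'n')
  sorted[2] = ana$ban  (last char: 'n')
  sorted[3] = anana$b  (last char: 'b')
  sorted[4] = banana$  (last char: '$')
  sorted[5] = na$bana  (last char: 'a')
  sorted[6] = nana$ba  (last char: 'a')
Last column: annb$aa
Original string S is at sorted index 4

Answer: annb$aa
4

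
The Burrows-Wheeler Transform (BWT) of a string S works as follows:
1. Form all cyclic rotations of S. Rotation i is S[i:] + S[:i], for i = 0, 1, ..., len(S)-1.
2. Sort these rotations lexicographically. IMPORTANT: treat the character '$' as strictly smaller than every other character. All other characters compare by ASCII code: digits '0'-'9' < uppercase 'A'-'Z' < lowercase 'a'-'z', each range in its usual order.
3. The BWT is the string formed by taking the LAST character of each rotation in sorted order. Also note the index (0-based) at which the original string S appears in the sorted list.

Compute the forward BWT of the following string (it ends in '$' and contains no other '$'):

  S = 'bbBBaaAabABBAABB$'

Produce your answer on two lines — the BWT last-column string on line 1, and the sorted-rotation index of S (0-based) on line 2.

All 17 rotations (rotation i = S[i:]+S[:i]):
  rot[0] = bbBBaaAabABBAABB$
  rot[1] = bBBaaAabABBAABB$b
  rot[2] = BBaaAabABBAABB$bb
  rot[3] = BaaAabABBAABB$bbB
  rot[4] = aaAabABBAABB$bbBB
  rot[5] = aAabABBAABB$bbBBa
  rot[6] = AabABBAABB$bbBBaa
  rot[7] = abABBAABB$bbBBaaA
  rot[8] = bABBAABB$bbBBaaAa
  rot[9] = ABBAABB$bbBBaaAab
  rot[10] = BBAABB$bbBBaaAabA
  rot[11] = BAABB$bbBBaaAabAB
  rot[12] = AABB$bbBBaaAabABB
  rot[13] = ABB$bbBBaaAabABBA
  rot[14] = BB$bbBBaaAabABBAA
  rot[15] = B$bbBBaaAabABBAAB
  rot[16] = $bbBBaaAabABBAABB
Sorted (with $ < everything):
  sorted[0] = $bbBBaaAabABBAABB  (last char: 'B')
  sorted[1] = AABB$bbBBaaAabABB  (last char: 'B')
  sorted[2] = ABB$bbBBaaAabABBA  (last char: 'A')
  sorted[3] = ABBAABB$bbBBaaAab  (last char: 'b')
  sorted[4] = AabABBAABB$bbBBaa  (last char: 'a')
  sorted[5] = B$bbBBaaAabABBAAB  (last char: 'B')
  sorted[6] = BAABB$bbBBaaAabAB  (last char: 'B')
  sorted[7] = BB$bbBBaaAabABBAA  (last char: 'A')
  sorted[8] = BBAABB$bbBBaaAabA  (last char: 'A')
  sorted[9] = BBaaAabABBAABB$bb  (last char: 'b')
  sorted[10] = BaaAabABBAABB$bbB  (last char: 'B')
  sorted[11] = aAabABBAABB$bbBBa  (last char: 'a')
  sorted[12] = aaAabABBAABB$bbBB  (last char: 'B')
  sorted[13] = abABBAABB$bbBBaaA  (last char: 'A')
  sorted[14] = bABBAABB$bbBBaaAa  (last char: 'a')
  sorted[15] = bBBaaAabABBAABB$b  (last char: 'b')
  sorted[16] = bbBBaaAabABBAABB$  (last char: '$')
Last column: BBAbaBBAAbBaBAab$
Original string S is at sorted index 16

Answer: BBAbaBBAAbBaBAab$
16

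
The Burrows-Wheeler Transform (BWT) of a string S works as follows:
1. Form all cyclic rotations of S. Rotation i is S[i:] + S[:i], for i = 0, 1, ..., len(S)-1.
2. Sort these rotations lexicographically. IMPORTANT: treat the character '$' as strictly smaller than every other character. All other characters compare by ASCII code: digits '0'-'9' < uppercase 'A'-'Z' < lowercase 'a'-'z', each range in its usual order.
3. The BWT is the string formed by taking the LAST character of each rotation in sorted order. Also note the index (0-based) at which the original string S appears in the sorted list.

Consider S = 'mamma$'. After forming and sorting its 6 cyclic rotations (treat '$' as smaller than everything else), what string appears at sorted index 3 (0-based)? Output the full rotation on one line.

Answer: ma$mam

Derivation:
All 6 rotations (rotation i = S[i:]+S[:i]):
  rot[0] = mamma$
  rot[1] = amma$m
  rot[2] = mma$ma
  rot[3] = ma$mam
  rot[4] = a$mamm
  rot[5] = $mamma
Sorted (with $ < everything):
  sorted[0] = $mamma
  sorted[1] = a$mamm
  sorted[2] = amma$m
  sorted[3] = ma$mam
  sorted[4] = mamma$
  sorted[5] = mma$ma
sorted[3] = ma$mam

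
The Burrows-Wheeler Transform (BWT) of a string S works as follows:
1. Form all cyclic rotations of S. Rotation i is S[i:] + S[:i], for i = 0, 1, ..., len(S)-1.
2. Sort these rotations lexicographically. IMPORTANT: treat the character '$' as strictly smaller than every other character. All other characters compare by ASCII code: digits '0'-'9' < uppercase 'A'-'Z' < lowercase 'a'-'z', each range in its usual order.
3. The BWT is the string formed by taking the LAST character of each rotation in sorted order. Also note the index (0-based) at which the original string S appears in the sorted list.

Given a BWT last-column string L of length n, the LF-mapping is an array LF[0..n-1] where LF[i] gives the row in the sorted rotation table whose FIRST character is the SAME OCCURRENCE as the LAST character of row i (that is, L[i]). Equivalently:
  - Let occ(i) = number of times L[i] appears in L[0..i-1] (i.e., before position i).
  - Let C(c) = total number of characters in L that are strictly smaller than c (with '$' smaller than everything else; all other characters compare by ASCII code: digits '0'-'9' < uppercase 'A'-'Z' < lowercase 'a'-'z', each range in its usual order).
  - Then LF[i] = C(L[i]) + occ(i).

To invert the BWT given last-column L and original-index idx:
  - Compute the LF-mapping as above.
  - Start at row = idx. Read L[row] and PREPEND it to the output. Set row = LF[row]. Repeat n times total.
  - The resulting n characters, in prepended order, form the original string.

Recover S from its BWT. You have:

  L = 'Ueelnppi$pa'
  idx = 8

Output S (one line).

LF mapping: 1 3 4 6 7 8 9 5 0 10 2
Walk LF starting at row 8, prepending L[row]:
  step 1: row=8, L[8]='$', prepend. Next row=LF[8]=0
  step 2: row=0, L[0]='U', prepend. Next row=LF[0]=1
  step 3: row=1, L[1]='e', prepend. Next row=LF[1]=3
  step 4: row=3, L[3]='l', prepend. Next row=LF[3]=6
  step 5: row=6, L[6]='p', prepend. Next row=LF[6]=9
  step 6: row=9, L[9]='p', prepend. Next row=LF[9]=10
  step 7: row=10, L[10]='a', prepend. Next row=LF[10]=2
  step 8: row=2, L[2]='e', prepend. Next row=LF[2]=4
  step 9: row=4, L[4]='n', prepend. Next row=LF[4]=7
  step 10: row=7, L[7]='i', prepend. Next row=LF[7]=5
  step 11: row=5, L[5]='p', prepend. Next row=LF[5]=8
Reversed output: pineappleU$

Answer: pineappleU$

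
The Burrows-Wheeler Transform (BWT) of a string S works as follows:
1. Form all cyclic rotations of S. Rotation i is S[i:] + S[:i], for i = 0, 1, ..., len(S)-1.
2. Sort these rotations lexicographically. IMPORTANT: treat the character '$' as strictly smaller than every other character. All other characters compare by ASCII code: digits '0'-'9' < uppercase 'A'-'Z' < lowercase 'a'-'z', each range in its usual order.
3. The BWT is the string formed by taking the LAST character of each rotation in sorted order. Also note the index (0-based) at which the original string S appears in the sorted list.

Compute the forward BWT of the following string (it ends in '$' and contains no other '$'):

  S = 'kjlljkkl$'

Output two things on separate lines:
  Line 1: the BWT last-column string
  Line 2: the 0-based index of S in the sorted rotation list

Answer: llk$jkklj
3

Derivation:
All 9 rotations (rotation i = S[i:]+S[:i]):
  rot[0] = kjlljkkl$
  rot[1] = jlljkkl$k
  rot[2] = lljkkl$kj
  rot[3] = ljkkl$kjl
  rot[4] = jkkl$kjll
  rot[5] = kkl$kjllj
  rot[6] = kl$kjlljk
  rot[7] = l$kjlljkk
  rot[8] = $kjlljkkl
Sorted (with $ < everything):
  sorted[0] = $kjlljkkl  (last char: 'l')
  sorted[1] = jkkl$kjll  (last char: 'l')
  sorted[2] = jlljkkl$k  (last char: 'k')
  sorted[3] = kjlljkkl$  (last char: '$')
  sorted[4] = kkl$kjllj  (last char: 'j')
  sorted[5] = kl$kjlljk  (last char: 'k')
  sorted[6] = l$kjlljkk  (last char: 'k')
  sorted[7] = ljkkl$kjl  (last char: 'l')
  sorted[8] = lljkkl$kj  (last char: 'j')
Last column: llk$jkklj
Original string S is at sorted index 3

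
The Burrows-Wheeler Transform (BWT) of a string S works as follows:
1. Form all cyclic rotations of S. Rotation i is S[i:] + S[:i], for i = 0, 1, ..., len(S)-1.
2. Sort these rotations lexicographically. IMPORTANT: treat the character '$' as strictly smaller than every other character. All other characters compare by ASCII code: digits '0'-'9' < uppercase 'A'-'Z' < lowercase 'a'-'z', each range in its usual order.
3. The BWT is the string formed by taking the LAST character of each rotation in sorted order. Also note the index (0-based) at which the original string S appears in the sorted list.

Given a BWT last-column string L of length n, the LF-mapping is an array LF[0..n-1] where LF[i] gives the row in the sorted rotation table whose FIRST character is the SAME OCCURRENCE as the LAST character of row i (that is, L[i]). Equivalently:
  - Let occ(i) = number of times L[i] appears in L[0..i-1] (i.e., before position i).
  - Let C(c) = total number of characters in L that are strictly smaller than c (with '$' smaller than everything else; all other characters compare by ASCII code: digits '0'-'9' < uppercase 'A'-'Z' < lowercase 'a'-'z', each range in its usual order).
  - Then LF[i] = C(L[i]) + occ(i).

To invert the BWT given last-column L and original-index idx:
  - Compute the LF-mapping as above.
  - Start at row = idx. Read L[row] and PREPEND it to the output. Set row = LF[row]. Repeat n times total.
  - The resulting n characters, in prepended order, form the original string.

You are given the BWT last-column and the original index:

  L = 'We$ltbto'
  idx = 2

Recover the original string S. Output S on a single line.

Answer: bottleW$

Derivation:
LF mapping: 1 3 0 4 6 2 7 5
Walk LF starting at row 2, prepending L[row]:
  step 1: row=2, L[2]='$', prepend. Next row=LF[2]=0
  step 2: row=0, L[0]='W', prepend. Next row=LF[0]=1
  step 3: row=1, L[1]='e', prepend. Next row=LF[1]=3
  step 4: row=3, L[3]='l', prepend. Next row=LF[3]=4
  step 5: row=4, L[4]='t', prepend. Next row=LF[4]=6
  step 6: row=6, L[6]='t', prepend. Next row=LF[6]=7
  step 7: row=7, L[7]='o', prepend. Next row=LF[7]=5
  step 8: row=5, L[5]='b', prepend. Next row=LF[5]=2
Reversed output: bottleW$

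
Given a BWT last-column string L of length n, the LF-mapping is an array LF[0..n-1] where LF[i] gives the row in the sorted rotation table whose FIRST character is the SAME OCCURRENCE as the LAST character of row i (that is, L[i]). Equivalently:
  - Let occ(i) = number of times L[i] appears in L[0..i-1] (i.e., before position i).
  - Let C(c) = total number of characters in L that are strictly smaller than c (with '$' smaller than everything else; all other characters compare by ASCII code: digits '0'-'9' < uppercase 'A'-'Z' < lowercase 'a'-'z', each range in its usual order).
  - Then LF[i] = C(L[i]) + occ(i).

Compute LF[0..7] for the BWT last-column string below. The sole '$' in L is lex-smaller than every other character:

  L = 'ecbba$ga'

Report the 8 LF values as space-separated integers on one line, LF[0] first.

Char counts: '$':1, 'a':2, 'b':2, 'c':1, 'e':1, 'g':1
C (first-col start): C('$')=0, C('a')=1, C('b')=3, C('c')=5, C('e')=6, C('g')=7
L[0]='e': occ=0, LF[0]=C('e')+0=6+0=6
L[1]='c': occ=0, LF[1]=C('c')+0=5+0=5
L[2]='b': occ=0, LF[2]=C('b')+0=3+0=3
L[3]='b': occ=1, LF[3]=C('b')+1=3+1=4
L[4]='a': occ=0, LF[4]=C('a')+0=1+0=1
L[5]='$': occ=0, LF[5]=C('$')+0=0+0=0
L[6]='g': occ=0, LF[6]=C('g')+0=7+0=7
L[7]='a': occ=1, LF[7]=C('a')+1=1+1=2

Answer: 6 5 3 4 1 0 7 2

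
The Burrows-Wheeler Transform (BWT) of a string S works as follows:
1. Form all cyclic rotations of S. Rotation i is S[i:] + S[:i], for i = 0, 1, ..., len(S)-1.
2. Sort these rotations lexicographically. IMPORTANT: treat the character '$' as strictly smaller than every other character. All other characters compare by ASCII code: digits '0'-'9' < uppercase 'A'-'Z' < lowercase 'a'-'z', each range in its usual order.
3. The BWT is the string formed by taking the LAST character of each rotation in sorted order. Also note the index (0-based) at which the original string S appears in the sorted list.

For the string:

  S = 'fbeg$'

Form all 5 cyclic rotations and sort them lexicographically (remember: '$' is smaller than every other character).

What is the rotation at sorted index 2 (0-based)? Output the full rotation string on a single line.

Answer: eg$fb

Derivation:
All 5 rotations (rotation i = S[i:]+S[:i]):
  rot[0] = fbeg$
  rot[1] = beg$f
  rot[2] = eg$fb
  rot[3] = g$fbe
  rot[4] = $fbeg
Sorted (with $ < everything):
  sorted[0] = $fbeg
  sorted[1] = beg$f
  sorted[2] = eg$fb
  sorted[3] = fbeg$
  sorted[4] = g$fbe
sorted[2] = eg$fb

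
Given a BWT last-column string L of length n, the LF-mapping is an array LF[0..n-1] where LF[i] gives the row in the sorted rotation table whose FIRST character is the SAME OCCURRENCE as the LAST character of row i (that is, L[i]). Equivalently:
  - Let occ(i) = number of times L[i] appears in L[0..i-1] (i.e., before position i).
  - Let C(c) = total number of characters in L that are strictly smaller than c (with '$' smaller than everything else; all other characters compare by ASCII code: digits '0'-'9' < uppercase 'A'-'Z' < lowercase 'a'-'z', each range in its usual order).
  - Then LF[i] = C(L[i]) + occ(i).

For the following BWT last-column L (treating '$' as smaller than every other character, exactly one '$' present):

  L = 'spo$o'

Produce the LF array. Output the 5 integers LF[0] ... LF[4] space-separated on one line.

Char counts: '$':1, 'o':2, 'p':1, 's':1
C (first-col start): C('$')=0, C('o')=1, C('p')=3, C('s')=4
L[0]='s': occ=0, LF[0]=C('s')+0=4+0=4
L[1]='p': occ=0, LF[1]=C('p')+0=3+0=3
L[2]='o': occ=0, LF[2]=C('o')+0=1+0=1
L[3]='$': occ=0, LF[3]=C('$')+0=0+0=0
L[4]='o': occ=1, LF[4]=C('o')+1=1+1=2

Answer: 4 3 1 0 2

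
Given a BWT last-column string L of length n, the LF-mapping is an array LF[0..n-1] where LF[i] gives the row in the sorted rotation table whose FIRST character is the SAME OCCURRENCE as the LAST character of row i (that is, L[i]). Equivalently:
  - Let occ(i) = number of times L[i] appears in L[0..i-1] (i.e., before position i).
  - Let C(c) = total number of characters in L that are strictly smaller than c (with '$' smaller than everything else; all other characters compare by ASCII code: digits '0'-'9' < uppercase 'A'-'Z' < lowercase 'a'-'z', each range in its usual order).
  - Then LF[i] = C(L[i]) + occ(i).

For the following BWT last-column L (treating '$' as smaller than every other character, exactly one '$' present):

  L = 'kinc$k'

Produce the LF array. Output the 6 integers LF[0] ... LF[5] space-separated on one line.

Char counts: '$':1, 'c':1, 'i':1, 'k':2, 'n':1
C (first-col start): C('$')=0, C('c')=1, C('i')=2, C('k')=3, C('n')=5
L[0]='k': occ=0, LF[0]=C('k')+0=3+0=3
L[1]='i': occ=0, LF[1]=C('i')+0=2+0=2
L[2]='n': occ=0, LF[2]=C('n')+0=5+0=5
L[3]='c': occ=0, LF[3]=C('c')+0=1+0=1
L[4]='$': occ=0, LF[4]=C('$')+0=0+0=0
L[5]='k': occ=1, LF[5]=C('k')+1=3+1=4

Answer: 3 2 5 1 0 4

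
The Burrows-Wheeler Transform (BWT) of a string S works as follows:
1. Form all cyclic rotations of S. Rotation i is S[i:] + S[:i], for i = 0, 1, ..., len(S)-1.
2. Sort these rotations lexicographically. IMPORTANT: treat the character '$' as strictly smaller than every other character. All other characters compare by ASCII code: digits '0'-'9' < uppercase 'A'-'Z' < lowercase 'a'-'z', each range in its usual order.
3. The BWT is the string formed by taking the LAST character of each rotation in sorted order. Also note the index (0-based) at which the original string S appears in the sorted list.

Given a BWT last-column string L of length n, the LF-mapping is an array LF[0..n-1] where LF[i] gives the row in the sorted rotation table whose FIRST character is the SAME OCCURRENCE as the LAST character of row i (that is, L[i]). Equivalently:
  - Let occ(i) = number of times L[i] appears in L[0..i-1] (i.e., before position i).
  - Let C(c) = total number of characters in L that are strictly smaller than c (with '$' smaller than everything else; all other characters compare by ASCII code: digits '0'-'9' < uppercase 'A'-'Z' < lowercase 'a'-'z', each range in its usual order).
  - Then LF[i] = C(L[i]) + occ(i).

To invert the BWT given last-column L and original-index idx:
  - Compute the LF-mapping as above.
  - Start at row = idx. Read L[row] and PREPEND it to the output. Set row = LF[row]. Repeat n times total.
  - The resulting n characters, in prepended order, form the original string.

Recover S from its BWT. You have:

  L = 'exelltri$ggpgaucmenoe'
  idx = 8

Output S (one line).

LF mapping: 3 20 4 11 12 18 17 10 0 7 8 16 9 1 19 2 13 5 14 15 6
Walk LF starting at row 8, prepending L[row]:
  step 1: row=8, L[8]='$', prepend. Next row=LF[8]=0
  step 2: row=0, L[0]='e', prepend. Next row=LF[0]=3
  step 3: row=3, L[3]='l', prepend. Next row=LF[3]=11
  step 4: row=11, L[11]='p', prepend. Next row=LF[11]=16
  step 5: row=16, L[16]='m', prepend. Next row=LF[16]=13
  step 6: row=13, L[13]='a', prepend. Next row=LF[13]=1
  step 7: row=1, L[1]='x', prepend. Next row=LF[1]=20
  step 8: row=20, L[20]='e', prepend. Next row=LF[20]=6
  step 9: row=6, L[6]='r', prepend. Next row=LF[6]=17
  step 10: row=17, L[17]='e', prepend. Next row=LF[17]=5
  step 11: row=5, L[5]='t', prepend. Next row=LF[5]=18
  step 12: row=18, L[18]='n', prepend. Next row=LF[18]=14
  step 13: row=14, L[14]='u', prepend. Next row=LF[14]=19
  step 14: row=19, L[19]='o', prepend. Next row=LF[19]=15
  step 15: row=15, L[15]='c', prepend. Next row=LF[15]=2
  step 16: row=2, L[2]='e', prepend. Next row=LF[2]=4
  step 17: row=4, L[4]='l', prepend. Next row=LF[4]=12
  step 18: row=12, L[12]='g', prepend. Next row=LF[12]=9
  step 19: row=9, L[9]='g', prepend. Next row=LF[9]=7
  step 20: row=7, L[7]='i', prepend. Next row=LF[7]=10
  step 21: row=10, L[10]='g', prepend. Next row=LF[10]=8
Reversed output: gigglecounterexample$

Answer: gigglecounterexample$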